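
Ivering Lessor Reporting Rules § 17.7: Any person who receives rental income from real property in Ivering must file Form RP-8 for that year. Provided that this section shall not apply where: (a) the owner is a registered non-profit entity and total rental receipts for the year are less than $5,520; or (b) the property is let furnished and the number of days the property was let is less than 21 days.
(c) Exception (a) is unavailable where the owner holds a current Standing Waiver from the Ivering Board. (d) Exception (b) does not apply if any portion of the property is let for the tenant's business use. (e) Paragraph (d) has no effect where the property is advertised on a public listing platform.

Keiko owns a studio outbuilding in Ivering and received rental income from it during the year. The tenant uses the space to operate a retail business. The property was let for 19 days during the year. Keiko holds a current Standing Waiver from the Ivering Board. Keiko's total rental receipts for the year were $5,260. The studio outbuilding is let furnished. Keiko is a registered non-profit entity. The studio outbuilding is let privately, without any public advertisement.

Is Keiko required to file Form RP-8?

Yes — Keiko must file Form RP-8.

Exception (a) is satisfied on its face — Keiko is a registered non-profit; total rental receipts for the year are $5,260, less than the $5,520 limit. But applying paragraph (c): (c) operates — a current Standing Waiver is held. Exception (a) does not apply.
Exception (b): the property is let furnished; the number of days the property was let is 19 days, less than the 21 days limit — every condition holds. But applying paragraphs (d)–(e): (d) applies — the space is let for business use. (e), which would lift (d), is inapplicable — the property is let privately without advertisement. So (b) is unavailable.
No exception is made out. Keiko falls within the general rule.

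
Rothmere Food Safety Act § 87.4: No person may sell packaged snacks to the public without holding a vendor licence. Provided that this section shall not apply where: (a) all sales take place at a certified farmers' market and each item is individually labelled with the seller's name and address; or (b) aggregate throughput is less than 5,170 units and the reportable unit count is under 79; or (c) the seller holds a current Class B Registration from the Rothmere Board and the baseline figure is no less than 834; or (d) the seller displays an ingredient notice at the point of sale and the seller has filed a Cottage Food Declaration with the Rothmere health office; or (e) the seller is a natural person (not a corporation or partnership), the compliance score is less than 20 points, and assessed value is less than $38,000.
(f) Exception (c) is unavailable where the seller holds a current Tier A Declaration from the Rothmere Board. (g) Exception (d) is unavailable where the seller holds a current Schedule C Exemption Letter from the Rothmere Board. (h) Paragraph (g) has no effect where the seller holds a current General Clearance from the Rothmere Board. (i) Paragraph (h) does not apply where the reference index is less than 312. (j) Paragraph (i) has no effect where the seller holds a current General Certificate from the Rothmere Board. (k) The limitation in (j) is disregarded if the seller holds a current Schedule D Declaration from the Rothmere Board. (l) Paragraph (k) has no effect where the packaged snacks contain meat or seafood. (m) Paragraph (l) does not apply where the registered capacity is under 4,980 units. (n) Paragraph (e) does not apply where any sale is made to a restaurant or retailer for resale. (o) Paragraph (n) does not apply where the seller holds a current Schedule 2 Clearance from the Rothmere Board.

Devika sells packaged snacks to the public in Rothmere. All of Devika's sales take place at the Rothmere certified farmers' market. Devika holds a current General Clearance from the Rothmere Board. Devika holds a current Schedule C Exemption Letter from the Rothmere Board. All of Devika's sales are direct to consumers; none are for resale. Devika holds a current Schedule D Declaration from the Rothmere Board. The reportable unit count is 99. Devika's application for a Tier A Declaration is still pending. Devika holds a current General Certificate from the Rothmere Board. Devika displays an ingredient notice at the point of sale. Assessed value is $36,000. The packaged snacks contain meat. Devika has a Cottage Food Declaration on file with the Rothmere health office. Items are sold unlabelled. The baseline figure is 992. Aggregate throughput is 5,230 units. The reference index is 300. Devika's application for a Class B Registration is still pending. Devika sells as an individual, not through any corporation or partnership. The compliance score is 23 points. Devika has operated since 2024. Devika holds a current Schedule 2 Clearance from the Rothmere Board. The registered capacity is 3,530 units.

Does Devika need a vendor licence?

Yes — Devika must hold a vendor licence.

Exception (a) requires that each item is individually labelled with the seller's name and address; but items are sold unlabelled, so (a) is unavailable.
Exception (b) fails — aggregate throughput is 5,230 units, not less than 5,170 units.
Exception (c) does not apply: no current Class B Registration is held.
Exception (d): an ingredient notice is displayed; a Cottage Food Declaration is on file — every condition holds. Turning to paragraphs (g)–(m): (g) operates — a current Schedule C Exemption Letter is held. (h) would limit (g) — a current General Clearance is held — but (i) sets (h) aside: (i) operates against (h): the reference index is 300, less than the 312 limit. (j) would limit (i) — a current General Certificate is held — but (k) sets (j) aside: (k) operates against (j): a current Schedule D Declaration is held. (l) would limit (k) — the packaged snacks contain meat — but (m) sets (l) aside: (m) operates against (l): the registered capacity is 3,530 units, under the 4,980 units limit. So (d) is unavailable.
Exception (e) does not apply: the compliance score is 23 points, not less than 20 points.
No exception is made out. Devika falls within the general rule.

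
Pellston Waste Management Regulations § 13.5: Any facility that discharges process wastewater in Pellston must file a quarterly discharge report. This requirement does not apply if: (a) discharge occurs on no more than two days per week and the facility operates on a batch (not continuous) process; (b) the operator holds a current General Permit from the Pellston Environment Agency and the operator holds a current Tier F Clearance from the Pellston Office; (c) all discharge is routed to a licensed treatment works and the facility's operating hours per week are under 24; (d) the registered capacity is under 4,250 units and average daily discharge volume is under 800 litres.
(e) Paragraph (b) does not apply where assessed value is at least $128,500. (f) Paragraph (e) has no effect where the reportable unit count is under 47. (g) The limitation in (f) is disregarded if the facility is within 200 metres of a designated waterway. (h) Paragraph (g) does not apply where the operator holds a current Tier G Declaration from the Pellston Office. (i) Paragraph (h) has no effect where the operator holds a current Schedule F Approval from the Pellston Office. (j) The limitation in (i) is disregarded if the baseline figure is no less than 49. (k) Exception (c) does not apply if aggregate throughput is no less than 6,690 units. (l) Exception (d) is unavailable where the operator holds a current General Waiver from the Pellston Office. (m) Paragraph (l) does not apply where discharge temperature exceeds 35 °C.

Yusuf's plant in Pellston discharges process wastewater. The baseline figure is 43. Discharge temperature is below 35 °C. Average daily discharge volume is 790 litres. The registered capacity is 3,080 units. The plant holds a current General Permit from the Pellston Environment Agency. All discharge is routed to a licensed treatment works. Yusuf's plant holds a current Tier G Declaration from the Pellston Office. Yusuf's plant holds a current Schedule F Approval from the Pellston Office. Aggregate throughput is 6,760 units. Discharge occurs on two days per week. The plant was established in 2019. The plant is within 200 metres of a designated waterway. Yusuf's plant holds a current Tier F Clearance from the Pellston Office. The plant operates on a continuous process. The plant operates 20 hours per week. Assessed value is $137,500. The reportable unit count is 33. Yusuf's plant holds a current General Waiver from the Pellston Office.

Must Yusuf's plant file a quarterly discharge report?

Exception (a) does not apply: the facility operates on a continuous process.
Exception (b): a current General Permit is held; a current Tier F Clearance is held — every condition holds. However, paragraphs (e)–(j) must be considered: (e) is engaged — assessed value is $137,500, meeting the $128,500 threshold. (f) applies (the reportable unit count is 33, under the 47 limit), but yields to (g): (g) operates — the plant is within 200 m of a designated waterway. (h) would limit (g) — a current Tier G Declaration is held — but (i) sets (h) aside: (i) operates against (h): a current Schedule F Approval is held. (j), which would lift (i), does not operate here — the baseline figure is 43, short of 49. (b) is therefore removed.
All of (c)'s requirements are met (discharge is routed to a licensed treatment works; the facility's operating hours per week are 20, under the 24 limit). But: (k) applies — aggregate throughput is 6,760 units, meeting the 6,690 units threshold. So (c) is unavailable.
Exception (d)'s conditions are all satisfied: the registered capacity is 3,080 units, under the 4,250 units limit; average daily discharge volume is 790 litres, under the 800 litres limit. But applying paragraphs (l)–(m): (l) operates against (d): a current General Waiver is held. (m), which would lift (l), is not engaged — discharge temperature is below 35 °C. So (d) is unavailable.
None of the exceptions is available; § 13.5 applies in full.

Yes — Yusuf's plant must file a quarterly discharge report.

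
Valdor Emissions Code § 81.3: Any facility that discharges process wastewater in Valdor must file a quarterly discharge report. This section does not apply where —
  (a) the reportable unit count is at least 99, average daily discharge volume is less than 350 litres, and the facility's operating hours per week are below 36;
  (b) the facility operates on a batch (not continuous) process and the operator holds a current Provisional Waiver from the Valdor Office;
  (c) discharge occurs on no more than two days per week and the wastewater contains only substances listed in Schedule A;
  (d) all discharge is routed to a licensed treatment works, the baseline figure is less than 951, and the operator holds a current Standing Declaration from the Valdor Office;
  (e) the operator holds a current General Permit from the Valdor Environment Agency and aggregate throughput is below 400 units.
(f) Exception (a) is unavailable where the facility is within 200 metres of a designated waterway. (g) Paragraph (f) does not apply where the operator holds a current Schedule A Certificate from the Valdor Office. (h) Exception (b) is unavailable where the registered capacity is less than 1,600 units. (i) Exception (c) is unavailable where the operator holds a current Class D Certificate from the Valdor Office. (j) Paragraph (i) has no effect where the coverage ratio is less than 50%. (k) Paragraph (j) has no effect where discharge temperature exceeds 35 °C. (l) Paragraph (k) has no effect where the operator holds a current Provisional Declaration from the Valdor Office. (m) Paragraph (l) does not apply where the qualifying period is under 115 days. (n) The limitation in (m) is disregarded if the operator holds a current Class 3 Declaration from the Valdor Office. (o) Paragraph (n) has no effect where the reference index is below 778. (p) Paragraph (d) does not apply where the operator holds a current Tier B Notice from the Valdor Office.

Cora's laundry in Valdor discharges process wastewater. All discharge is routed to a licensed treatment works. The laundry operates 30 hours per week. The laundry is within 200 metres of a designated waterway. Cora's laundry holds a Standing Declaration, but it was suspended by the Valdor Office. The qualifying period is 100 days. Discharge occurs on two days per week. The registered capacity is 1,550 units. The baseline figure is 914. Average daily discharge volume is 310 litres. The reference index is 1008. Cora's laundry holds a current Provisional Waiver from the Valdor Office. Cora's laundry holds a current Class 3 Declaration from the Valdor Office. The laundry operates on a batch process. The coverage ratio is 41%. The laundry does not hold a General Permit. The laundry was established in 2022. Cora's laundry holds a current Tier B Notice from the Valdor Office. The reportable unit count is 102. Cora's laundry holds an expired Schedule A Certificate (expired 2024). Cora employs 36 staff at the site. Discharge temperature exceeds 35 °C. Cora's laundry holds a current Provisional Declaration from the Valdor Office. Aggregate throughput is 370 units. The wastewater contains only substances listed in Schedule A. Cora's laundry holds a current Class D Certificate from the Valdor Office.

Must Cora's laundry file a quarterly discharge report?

No — exception (c) applies; Cora's laundry is not required to file a quarterly discharge report.

Exception (a): the reportable unit count is 102, meeting the 99 threshold; average daily discharge volume is 310 litres, less than the 350 litres limit; the facility's operating hours per week are 30, below the 36 limit — every condition holds. Turning to paragraphs (f)–(g): (f) is engaged — the laundry is within 200 m of a designated waterway. (g) is not triggered (the Schedule A Certificate is not current), so (f) stands. (a) is therefore removed.
Exception (b) is satisfied on its face — the facility operates on a batch process; a current Provisional Waiver is held. But: (h) operates against (b): the registered capacity is 1,550 units, less than the 1,600 units limit. (b) is therefore removed.
Exception (c): discharge occurs on no more than two days per week; the wastewater is Schedule-A-only — every condition holds. Under paragraphs (i)–(o): (i) is triggered (a current Class D Certificate is held), but is displaced by (j): (j) operates against (i): the coverage ratio is 41%, less than the 50% limit. (k) is engaged (discharge temperature exceeds 35 °C), but yields to (l): (l) operates against (k): a current Provisional Declaration is held. (m) would limit (l) — the qualifying period is 100 days, under the 115 days limit — but (n) sets (m) aside: (n) is engaged — a current Class 3 Declaration is held. (o) is not triggered (the reference index is 1,008, not below 778), so (n) stands. Exception (c) stands.
Exception (d) fails — no current Standing Declaration is held.
Exception (e) fails — no General Permit is held.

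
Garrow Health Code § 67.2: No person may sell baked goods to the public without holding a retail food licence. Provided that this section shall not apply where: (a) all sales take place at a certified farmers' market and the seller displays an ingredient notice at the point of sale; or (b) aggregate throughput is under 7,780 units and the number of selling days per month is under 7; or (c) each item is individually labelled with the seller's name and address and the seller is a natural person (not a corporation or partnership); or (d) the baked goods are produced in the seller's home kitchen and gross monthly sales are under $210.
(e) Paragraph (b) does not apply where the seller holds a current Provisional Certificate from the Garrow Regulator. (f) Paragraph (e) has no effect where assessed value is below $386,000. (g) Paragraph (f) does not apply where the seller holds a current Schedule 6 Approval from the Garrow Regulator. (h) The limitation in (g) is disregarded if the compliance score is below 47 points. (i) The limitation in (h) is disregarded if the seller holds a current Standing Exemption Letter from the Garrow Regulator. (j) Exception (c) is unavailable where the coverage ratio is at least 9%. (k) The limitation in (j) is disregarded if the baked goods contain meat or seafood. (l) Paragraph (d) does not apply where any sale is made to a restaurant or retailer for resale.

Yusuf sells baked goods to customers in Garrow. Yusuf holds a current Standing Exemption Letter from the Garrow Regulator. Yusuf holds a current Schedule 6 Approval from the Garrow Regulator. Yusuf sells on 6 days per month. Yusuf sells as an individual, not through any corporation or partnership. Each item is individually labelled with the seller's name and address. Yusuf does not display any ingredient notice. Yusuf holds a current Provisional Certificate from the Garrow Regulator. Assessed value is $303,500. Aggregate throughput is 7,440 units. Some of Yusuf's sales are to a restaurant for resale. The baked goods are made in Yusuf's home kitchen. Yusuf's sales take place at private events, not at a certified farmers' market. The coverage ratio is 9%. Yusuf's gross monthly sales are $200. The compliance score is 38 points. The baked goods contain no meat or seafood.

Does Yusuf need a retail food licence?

Exception (a) fails — sales are at private events, not a certified farmers' market.
Exception (b)'s conditions are all satisfied: aggregate throughput is 7,440 units, under the 7,780 units limit; the number of selling days per month is 6, under the 7 limit. But: (e) operates against (b): a current Provisional Certificate is held. (f) is triggered (assessed value is $303,500, below the $386,000 limit), but is set aside by (g): (g) operates against (f): a current Schedule 6 Approval is held. (h) is triggered (the compliance score is 38 points, below the 47 points limit), but is itself disapplied by (i): (i) operates against (h): a current Standing Exemption Letter is held. (b) is therefore removed.
Exception (c): items are individually labelled; the seller is a natural person — every condition holds. But applying paragraphs (j)–(k): (j) applies — the coverage ratio is 9%, meeting the 9% threshold. (k), which would lift (j), does not operate here — the baked goods contain no meat or seafood. (c) is therefore removed.
All of (d)'s requirements are met (the baked goods are home-kitchen produced; gross monthly sales are $200, under the $210 limit). However, paragraph (l) must be considered: (l) operates — some sales are to a restaurant for resale. (d) is therefore removed.
No exception applies. The general rule governs.

Yes — Yusuf must hold a retail food licence.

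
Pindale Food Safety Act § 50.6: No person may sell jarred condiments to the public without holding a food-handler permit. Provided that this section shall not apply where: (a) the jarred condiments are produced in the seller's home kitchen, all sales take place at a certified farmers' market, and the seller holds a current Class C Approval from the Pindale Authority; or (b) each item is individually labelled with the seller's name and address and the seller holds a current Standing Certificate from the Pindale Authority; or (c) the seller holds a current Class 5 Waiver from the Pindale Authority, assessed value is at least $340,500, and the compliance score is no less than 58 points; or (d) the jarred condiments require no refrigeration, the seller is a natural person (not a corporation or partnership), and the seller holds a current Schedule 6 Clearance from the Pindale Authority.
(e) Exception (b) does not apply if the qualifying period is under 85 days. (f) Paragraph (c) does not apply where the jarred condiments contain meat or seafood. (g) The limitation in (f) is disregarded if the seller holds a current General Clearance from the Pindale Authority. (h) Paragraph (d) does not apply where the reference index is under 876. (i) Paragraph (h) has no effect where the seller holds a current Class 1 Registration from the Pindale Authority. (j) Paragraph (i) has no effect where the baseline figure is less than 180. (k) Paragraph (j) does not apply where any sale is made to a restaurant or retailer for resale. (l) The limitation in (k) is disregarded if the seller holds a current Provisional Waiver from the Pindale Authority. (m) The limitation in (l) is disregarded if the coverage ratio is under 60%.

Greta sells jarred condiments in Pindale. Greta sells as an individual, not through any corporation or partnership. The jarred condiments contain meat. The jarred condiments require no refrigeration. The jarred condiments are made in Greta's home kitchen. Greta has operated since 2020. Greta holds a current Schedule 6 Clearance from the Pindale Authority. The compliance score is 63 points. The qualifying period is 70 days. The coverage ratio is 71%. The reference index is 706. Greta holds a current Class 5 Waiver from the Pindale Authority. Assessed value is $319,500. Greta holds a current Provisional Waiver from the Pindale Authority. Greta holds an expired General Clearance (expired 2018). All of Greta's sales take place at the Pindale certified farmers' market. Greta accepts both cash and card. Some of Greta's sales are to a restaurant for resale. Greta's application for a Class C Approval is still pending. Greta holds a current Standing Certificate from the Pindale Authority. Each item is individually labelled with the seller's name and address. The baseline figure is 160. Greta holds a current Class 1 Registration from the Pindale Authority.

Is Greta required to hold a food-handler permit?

Exception (a) fails — there is no Class C Approval in force.
Exception (b)'s conditions are all satisfied: items are individually labelled; a current Standing Certificate is held. But: (e) applies — the qualifying period is 70 days, under the 85 days limit. So (b) is unavailable.
Exception (c) requires that assessed value is at least $340,500; but assessed value is $319,500, short of $340,500, so (c) is unavailable.
Exception (d): the jarred condiments are shelf-stable; the seller is a natural person; a current Schedule 6 Clearance is held — every condition holds. But applying paragraphs (h)–(m): (h) operates against (d): the reference index is 706, under the 876 limit. (i) would limit (h) — a current Class 1 Registration is held — but (j) sets (i) aside: (j) is triggered — the baseline figure is 160, less than the 180 limit. (k) is engaged (some sales are to a restaurant for resale), but is displaced by (l): (l) operates against (k): a current Provisional Waiver is held. (m) is inapplicable (the coverage ratio is 71%, not under 60%), so (l) stands. (d) is therefore removed.
No exception is made out. Greta falls within the general rule.

Yes — Greta must hold a food-handler permit.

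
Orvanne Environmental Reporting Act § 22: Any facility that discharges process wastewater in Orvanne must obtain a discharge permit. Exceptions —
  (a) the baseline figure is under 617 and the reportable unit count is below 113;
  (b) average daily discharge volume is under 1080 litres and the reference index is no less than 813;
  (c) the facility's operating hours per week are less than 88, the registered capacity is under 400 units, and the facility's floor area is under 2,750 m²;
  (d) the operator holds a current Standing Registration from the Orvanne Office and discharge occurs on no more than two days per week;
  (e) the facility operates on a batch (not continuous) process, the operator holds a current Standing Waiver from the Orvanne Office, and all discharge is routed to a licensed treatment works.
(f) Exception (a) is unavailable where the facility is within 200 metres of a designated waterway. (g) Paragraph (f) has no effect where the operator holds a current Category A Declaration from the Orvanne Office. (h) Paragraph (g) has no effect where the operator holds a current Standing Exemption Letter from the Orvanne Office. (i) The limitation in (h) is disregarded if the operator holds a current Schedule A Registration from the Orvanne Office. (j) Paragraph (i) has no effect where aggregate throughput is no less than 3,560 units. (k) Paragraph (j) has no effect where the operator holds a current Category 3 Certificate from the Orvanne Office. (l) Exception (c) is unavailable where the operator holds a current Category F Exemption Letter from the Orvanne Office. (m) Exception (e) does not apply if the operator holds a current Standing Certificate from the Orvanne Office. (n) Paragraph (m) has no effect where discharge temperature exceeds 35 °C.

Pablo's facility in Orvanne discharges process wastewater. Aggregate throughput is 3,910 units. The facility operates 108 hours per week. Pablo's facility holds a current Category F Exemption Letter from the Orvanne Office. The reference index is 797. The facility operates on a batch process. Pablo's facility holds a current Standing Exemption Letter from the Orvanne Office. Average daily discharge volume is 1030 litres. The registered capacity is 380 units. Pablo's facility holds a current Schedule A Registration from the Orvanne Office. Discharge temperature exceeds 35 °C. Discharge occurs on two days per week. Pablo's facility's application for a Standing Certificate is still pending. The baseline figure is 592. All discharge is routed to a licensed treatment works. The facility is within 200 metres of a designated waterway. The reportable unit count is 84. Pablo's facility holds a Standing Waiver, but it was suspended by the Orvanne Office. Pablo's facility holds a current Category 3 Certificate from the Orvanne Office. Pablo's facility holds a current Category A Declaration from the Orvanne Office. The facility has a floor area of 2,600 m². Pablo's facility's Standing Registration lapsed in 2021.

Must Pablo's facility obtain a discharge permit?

All of (a)'s requirements are met (the baseline figure is 592, under the 617 limit; the reportable unit count is 84, below the 113 limit). Applying paragraphs (f)–(k): (f) would limit (a) — the facility is within 200 m of a designated waterway — but (g) sets (f) aside: (g) is engaged — a current Category A Declaration is held. (h) applies (a current Standing Exemption Letter is held), but is itself disapplied by (i): (i) operates against (h): a current Schedule A Registration is held. (j) is triggered (aggregate throughput is 3,910 units, meeting the 3,560 units threshold), but is displaced by (k): (k) operates against (j): a current Category 3 Certificate is held. (a) remains available.
Exception (b) requires that the reference index is no less than 813; but the reference index is 797, short of 813, so (b) is unavailable.
Exception (c) does not apply: the facility's operating hours per week are 108, not less than 88.
Exception (d) fails — the Standing Registration is not current.
Exception (e) requires that the operator holds a current Standing Waiver from the Orvanne Office; but the Standing Waiver is not current, so (e) is unavailable.

No — exception (a) applies; Pablo's facility is not required to obtain a discharge permit.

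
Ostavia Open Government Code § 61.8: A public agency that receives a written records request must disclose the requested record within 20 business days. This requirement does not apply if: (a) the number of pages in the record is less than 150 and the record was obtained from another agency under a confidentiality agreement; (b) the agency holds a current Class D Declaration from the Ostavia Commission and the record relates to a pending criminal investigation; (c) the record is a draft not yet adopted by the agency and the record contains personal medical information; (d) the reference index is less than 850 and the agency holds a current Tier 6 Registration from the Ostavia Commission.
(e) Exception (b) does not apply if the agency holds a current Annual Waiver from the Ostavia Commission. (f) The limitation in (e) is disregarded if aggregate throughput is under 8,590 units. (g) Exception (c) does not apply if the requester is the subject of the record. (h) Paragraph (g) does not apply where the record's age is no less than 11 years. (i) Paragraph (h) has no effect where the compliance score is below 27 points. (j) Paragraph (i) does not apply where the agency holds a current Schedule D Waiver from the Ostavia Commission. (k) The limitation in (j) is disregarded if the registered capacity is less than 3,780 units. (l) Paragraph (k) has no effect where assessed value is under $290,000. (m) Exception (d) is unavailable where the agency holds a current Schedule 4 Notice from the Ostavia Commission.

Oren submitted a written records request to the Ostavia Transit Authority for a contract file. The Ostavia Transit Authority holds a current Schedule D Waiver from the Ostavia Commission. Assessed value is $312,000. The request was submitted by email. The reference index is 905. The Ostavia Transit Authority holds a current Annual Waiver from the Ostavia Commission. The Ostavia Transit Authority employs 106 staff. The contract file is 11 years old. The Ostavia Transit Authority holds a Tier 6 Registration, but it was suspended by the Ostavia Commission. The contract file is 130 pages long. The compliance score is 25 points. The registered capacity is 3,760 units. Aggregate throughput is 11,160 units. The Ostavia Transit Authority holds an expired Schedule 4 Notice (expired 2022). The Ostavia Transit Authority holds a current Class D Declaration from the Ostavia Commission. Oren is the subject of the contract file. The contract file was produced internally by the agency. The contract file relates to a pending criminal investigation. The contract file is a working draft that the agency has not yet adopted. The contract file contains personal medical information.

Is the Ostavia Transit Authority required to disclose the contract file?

Exception (a) fails — the contract file was produced internally.
Exception (b) is satisfied on its face — a current Class D Declaration is held; the contract file relates to a pending investigation. However, paragraphs (e)–(f) must be considered: (e) is engaged — a current Annual Waiver is held. (f) does not operate here (aggregate throughput is 11,160 units, not under 8,590 units), so (e) stands. So (b) is unavailable.
Exception (c): the contract file is an unadopted draft; the contract file contains personal medical information — every condition holds. However, paragraphs (g)–(l) must be considered: (g) operates against (c): Oren is the subject of the contract file. (h) would limit (g) — the record's age is 11 years, meeting the 11 years threshold — but (i) sets (h) aside: (i) operates against (h): the compliance score is 25 points, below the 27 points limit. (j) is engaged (a current Schedule D Waiver is held), but yields to (k): (k) operates — the registered capacity is 3,760 units, less than the 3,780 units limit. (l), which would lift (k), does not operate here — assessed value is $312,000, not under $290,000. Exception (c) does not apply.
Exception (d) fails — the reference index is 905, not less than 850.
No exception is made out. the Ostavia Transit Authority falls within the general rule.

Yes — the Ostavia Transit Authority must disclose the contract file.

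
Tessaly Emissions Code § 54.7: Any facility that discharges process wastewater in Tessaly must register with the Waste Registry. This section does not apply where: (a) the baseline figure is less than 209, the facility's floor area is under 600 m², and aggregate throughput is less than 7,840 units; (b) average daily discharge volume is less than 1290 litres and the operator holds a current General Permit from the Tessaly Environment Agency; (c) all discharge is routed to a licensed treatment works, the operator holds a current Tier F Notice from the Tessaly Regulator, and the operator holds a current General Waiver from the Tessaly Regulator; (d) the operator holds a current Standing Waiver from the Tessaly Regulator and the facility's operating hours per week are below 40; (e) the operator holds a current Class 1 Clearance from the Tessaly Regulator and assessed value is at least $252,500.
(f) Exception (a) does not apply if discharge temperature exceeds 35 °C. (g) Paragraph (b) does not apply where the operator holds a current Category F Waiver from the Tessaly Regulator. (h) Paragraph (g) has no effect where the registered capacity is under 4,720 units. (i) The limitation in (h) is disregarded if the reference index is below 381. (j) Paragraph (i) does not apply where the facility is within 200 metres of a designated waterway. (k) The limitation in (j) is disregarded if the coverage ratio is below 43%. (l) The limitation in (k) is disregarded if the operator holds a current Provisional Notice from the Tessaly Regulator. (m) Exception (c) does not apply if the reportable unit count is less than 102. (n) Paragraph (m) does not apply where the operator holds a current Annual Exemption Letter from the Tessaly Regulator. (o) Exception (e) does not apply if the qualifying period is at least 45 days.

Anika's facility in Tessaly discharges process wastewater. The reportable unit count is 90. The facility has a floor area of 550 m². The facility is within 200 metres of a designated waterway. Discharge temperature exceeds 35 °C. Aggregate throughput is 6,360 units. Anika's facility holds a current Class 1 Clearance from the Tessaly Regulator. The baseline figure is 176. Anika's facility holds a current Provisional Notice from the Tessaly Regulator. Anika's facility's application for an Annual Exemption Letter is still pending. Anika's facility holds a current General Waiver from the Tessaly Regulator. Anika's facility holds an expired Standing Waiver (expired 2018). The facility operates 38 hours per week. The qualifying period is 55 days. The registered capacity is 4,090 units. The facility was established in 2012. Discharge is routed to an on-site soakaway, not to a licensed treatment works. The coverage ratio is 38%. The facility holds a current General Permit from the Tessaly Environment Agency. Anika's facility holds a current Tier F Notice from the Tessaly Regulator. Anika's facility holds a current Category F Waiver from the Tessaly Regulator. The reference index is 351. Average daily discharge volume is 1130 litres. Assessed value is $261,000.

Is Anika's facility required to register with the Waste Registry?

No — exception (b) applies; Anika's facility is not required to register with the Waste Registry.

Exception (a): the baseline figure is 176, less than the 209 limit; the facility's floor area is 550 m², under the 600 m² limit; aggregate throughput is 6,360 units, less than the 7,840 units limit — every condition holds. But: (f) operates against (a): discharge temperature exceeds 35 °C. So (a) is unavailable.
Exception (b)'s conditions are all satisfied: average daily discharge volume is 1130 litres, less than the 1290 litres limit; a current General Permit is held. Applying paragraphs (g)–(l): (g) is engaged (a current Category F Waiver is held), but is displaced by (h): (h) is triggered — the registered capacity is 4,090 units, under the 4,720 units limit. (i) would limit (h) — the reference index is 351, below the 381 limit — but (j) sets (i) aside: (j) operates against (i): the facility is within 200 m of a designated waterway. (k) is triggered (the coverage ratio is 38%, below the 43% limit), but is overridden by (l): (l) operates — a current Provisional Notice is held. (b) remains available.
Exception (c) fails — discharge is not routed to a licensed treatment works.
Exception (d) requires that the operator holds a current Standing Waiver from the Tessaly Regulator; but the Standing Waiver is not current, so (d) is unavailable.
Exception (e): a current Class 1 Clearance is held; assessed value is $261,000, meeting the $252,500 threshold — every condition holds. But applying paragraph (o): (o) is engaged — the qualifying period is 55 days, meeting the 45 days threshold. Exception (e) does not apply.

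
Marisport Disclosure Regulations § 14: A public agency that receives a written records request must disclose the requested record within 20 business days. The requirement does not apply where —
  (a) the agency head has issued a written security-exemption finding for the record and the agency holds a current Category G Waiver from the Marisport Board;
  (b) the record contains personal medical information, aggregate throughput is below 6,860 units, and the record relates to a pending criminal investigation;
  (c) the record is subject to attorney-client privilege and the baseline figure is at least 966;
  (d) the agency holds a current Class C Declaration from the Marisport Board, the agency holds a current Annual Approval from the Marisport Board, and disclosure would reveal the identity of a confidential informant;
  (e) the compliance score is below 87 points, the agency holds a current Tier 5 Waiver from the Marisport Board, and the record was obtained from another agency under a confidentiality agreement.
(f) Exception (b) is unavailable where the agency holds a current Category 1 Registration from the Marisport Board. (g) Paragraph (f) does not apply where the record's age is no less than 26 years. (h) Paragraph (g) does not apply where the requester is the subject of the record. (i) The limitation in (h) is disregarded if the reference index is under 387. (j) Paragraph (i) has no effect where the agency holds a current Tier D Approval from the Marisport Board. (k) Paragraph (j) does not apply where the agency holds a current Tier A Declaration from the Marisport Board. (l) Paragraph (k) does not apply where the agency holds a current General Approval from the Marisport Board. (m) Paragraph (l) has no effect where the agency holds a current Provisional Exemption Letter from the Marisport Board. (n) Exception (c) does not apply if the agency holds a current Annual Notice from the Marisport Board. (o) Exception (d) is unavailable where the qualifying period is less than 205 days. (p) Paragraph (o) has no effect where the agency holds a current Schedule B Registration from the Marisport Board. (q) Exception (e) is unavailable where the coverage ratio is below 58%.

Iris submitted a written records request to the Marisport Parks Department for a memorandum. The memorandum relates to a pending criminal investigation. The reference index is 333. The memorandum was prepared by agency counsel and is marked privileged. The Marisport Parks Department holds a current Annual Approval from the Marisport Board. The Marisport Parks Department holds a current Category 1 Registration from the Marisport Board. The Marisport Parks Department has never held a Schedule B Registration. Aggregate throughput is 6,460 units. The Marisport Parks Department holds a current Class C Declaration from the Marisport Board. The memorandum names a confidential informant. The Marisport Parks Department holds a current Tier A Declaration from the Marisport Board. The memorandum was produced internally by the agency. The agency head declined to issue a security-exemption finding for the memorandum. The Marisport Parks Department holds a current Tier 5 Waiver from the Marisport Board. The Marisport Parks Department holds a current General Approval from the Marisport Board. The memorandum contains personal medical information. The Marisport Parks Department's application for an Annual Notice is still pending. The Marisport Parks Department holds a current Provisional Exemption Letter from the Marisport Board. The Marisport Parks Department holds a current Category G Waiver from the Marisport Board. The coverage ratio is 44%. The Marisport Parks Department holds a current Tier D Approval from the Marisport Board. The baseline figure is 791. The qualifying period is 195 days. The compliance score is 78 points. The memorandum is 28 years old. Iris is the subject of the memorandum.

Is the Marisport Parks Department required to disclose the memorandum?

Exception (a) fails — the agency head declined to issue a security-exemption finding.
Exception (b) is satisfied on its face — the memorandum contains personal medical information; aggregate throughput is 6,460 units, below the 6,860 units limit; the memorandum relates to a pending investigation. Applying paragraphs (f)–(m): (f) operates (a current Category 1 Registration is held), but is overridden by (g): (g) applies — the record's age is 28 years, meeting the 26 years threshold. (h) is engaged (Iris is the subject of the memorandum), but yields to (i): (i) operates against (h): the reference index is 333, under the 387 limit. (j) is triggered (a current Tier D Approval is held), but yields to (k): (k) operates against (j): a current Tier A Declaration is held. (l) would limit (k) — a current General Approval is held — but (m) sets (l) aside: (m) operates — a current Provisional Exemption Letter is held. Exception (b) stands.
Exception (c) does not apply: the baseline figure is 791, short of 966.
Exception (d): a current Class C Declaration is held; a current Annual Approval is held; the memorandum names a confidential informant — every condition holds. Turning to paragraphs (o)–(p): (o) applies — the qualifying period is 195 days, less than the 205 days limit. (p) is not engaged (no current Schedule B Registration is held), so (o) stands. So (d) is unavailable.
Exception (e) fails — the memorandum was produced internally.

No — exception (b) applies; the Marisport Parks Department is not required to disclose the memorandum.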